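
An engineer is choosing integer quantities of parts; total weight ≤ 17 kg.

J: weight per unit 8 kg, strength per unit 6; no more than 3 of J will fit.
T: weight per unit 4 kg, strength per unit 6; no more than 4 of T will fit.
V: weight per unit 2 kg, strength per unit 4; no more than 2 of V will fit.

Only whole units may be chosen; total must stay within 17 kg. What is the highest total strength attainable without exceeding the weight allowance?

26

Take 3×T and 2×V: weight 16 ≤ 17, strength 3·6 + 2·4 = 26.
V has the best ratio (4/2) and is taken to its limit of 2; remaining capacity is filled optimally with the others.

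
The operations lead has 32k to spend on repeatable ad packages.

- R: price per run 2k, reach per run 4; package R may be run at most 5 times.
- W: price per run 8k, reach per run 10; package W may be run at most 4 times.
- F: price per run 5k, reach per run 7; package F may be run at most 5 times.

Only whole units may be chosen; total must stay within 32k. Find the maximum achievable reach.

3×R and 5×F: price 31 ≤ 32, reach 3·4 + 5·7 = 47.
5×R and 4×F: price 30 ≤ 32, reach 5·4 + 4·7 = 48.
Best is 48.

48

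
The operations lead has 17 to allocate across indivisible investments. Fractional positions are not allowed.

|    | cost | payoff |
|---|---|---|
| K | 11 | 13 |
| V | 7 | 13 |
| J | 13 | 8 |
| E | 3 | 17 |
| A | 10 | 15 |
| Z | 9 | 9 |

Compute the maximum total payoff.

32

Take E and A: cost 3 + 10 = 13 ≤ 17, payoff 17 + 15 = 32.
No other feasible combination does better.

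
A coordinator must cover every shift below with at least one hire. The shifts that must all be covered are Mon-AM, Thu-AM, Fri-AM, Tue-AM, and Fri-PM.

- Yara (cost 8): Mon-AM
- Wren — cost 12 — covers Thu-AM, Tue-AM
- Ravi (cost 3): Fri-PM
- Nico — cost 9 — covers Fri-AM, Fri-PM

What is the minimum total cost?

29

The greedy cost-per-new-shift heuristic would pick Ravi, Wren, Yara, and Nico for 32, but a cheaper cover exists.
Choose Yara, Wren, and Nico: together they cover Mon-AM, Thu-AM, Fri-AM, Tue-AM, Fri-PM — every shift.
Total cost: 8 + 12 + 9 = 29.
No cover costs less than 29.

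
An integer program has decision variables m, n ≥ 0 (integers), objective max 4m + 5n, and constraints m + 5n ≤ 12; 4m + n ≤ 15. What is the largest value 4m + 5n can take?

(m,n)=(2,2): 1·2+5·2=12≤12, 4·2+1·2=10≤15, objective 18.
(m,n)=(3,1): 1·3+5·1=8≤12, 4·3+1·1=13≤15, objective 17.
(m,n)=(1,2): 1·1+5·2=11≤12, 4·1+1·2=6≤15, objective 14.
(m,n)=(2,1): 1·2+5·1=7≤12, 4·2+1·1=9≤15, objective 13.
The best lattice point is (2,2), giving 18.

18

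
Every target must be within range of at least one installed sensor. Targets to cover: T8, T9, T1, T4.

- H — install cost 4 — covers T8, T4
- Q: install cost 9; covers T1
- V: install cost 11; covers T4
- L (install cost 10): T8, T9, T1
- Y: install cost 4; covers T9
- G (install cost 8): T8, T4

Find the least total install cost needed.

14

This is an integer covering problem.
The greedy cost-per-new-target heuristic would pick H, Y, and Q for 17, but a cheaper cover exists.
Choose H and L: together they cover T8, T9, T1, T4 — every target.
Total install cost: 4 + 10 = 14.
No cover costs less than 14.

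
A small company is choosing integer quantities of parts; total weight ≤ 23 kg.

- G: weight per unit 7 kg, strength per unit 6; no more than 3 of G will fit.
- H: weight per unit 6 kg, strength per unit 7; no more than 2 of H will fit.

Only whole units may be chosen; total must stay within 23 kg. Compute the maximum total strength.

1×G and 2×H: weight 19 ≤ 23, strength 1·6 + 2·7 = 20.
2×G and 1×H: weight 20 ≤ 23, strength 2·6 + 1·7 = 19.
Best is 20.

20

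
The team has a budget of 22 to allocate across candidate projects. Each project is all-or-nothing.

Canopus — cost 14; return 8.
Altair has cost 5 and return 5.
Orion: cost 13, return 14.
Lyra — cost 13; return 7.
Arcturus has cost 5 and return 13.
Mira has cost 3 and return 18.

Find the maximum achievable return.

This is an integer program with binary decision variables.
Take Orion, Arcturus, and Mira: cost 13 + 5 + 3 = 21 ≤ 22, return 14 + 13 + 18 = 45.
No other feasible combination does better.

45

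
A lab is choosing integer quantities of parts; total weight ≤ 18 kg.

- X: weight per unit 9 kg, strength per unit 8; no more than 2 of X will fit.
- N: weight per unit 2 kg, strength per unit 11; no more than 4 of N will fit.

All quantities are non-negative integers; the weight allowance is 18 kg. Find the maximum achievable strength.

52

4×N: weight 8 ≤ 18, strength 4·11 = 44.
1×X and 4×N: weight 17 ≤ 18, strength 1·8 + 4·11 = 52.
Best is 52.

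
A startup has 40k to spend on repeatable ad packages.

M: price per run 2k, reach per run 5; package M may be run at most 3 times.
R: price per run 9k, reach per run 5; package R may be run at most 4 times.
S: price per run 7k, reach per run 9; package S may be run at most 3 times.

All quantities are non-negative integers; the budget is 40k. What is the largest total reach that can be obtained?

47

This is a bounded integer knapsack.
3×M, 1×R, and 3×S: price 36 ≤ 40, reach 3·5 + 1·5 + 3·9 = 47.
3×M, 2×R, and 2×S: price 38 ≤ 40, reach 3·5 + 2·5 + 2·9 = 43.
Best is 47.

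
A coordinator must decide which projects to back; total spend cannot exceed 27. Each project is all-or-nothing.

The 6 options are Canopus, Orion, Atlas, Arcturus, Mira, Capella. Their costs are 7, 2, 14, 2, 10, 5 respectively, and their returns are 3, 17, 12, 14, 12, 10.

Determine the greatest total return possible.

56

Allowing fractional choices, the relaxed optimum would be about 59.9, but projects are indivisible.
Canopus + Orion + Arcturus + Mira + Capella: cost 7 + 2 + 2 + 10 + 5 = 26 ≤ 27, return 3 + 17 + 14 + 12 + 10 = 56.
Orion + Arcturus + Mira + Capella: cost 2 + 2 + 10 + 5 = 19 ≤ 27, return 17 + 14 + 12 + 10 = 53.
Orion + Atlas + Arcturus + Capella: cost 2 + 14 + 2 + 5 = 23 ≤ 27, return 17 + 12 + 14 + 10 = 53.
Best is Canopus, Orion, Arcturus, Mira, and Capella with total return 56.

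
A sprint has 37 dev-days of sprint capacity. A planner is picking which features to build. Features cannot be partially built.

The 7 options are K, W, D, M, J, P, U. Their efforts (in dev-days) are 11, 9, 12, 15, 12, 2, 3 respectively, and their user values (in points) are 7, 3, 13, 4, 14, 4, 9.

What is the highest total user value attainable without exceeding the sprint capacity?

40

Allowing fractional choices, the relaxed optimum would be about 45.1, but features are indivisible.
W + D + J + U: effort 9 + 12 + 12 + 3 = 36 ≤ 37, user value 3 + 13 + 14 + 9 = 39.
D + J + P + U: effort 12 + 12 + 2 + 3 = 29 ≤ 37, user value 13 + 14 + 4 + 9 = 40.
Best is D, J, P, and U with total user value 40.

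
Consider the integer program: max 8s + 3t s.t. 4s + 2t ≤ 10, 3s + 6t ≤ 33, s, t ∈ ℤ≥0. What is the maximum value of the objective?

19

(s,t)=(2,1): 4·2+2·1=10≤10, 3·2+6·1=12≤33, objective 19.
(s,t)=(2,0): 4·2+2·0=8≤10, 3·2+6·0=6≤33, objective 16.
(s,t)=(1,2): 4·1+2·2=8≤10, 3·1+6·2=15≤33, objective 14.
(s,t)=(1,1): 4·1+2·1=6≤10, 3·1+6·1=9≤33, objective 11.
Maximum is 19 at (s,t)=(2,1).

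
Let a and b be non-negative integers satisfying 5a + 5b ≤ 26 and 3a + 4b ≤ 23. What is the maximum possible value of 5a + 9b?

(a,b)=(0,5) is feasible, giving 45.
(a,b)=(1,4) is feasible, giving 41.
(a,b)=(0,4) is feasible, giving 36.
No feasible integer point exceeds 45.

45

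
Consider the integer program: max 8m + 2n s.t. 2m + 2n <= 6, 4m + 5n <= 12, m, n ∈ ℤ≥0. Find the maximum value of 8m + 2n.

(m,n)=(3,0): 2·3+2·0=6≤6, 4·3+5·0=12≤12, objective 24.
(m,n)=(2,0): 2·2+2·0=4≤6, 4·2+5·0=8≤12, objective 16.
The best lattice point is (3,0), giving 24.

24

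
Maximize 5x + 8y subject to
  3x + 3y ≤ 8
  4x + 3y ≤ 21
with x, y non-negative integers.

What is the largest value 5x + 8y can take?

16

(x,y)=(0,2) is feasible, giving 16.
(x,y)=(1,1) is feasible, giving 13.
(x,y)=(0,1) is feasible, giving 8.
Maximum is 16 at (x,y)=(0,2).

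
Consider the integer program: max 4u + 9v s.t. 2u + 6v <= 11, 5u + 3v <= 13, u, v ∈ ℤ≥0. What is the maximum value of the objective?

17

(u,v)=(2,1): 2·2+6·1=10≤11, 5·2+3·1=13≤13, objective 17.
(u,v)=(1,1): 2·1+6·1=8≤11, 5·1+3·1=8≤13, objective 13.
(u,v)=(0,1): 2·0+6·1=6≤11, 5·0+3·1=3≤13, objective 9.
(u,v)=(2,0): 2·2+6·0=4≤11, 5·2+3·0=10≤13, objective 8.
No feasible integer point exceeds 17.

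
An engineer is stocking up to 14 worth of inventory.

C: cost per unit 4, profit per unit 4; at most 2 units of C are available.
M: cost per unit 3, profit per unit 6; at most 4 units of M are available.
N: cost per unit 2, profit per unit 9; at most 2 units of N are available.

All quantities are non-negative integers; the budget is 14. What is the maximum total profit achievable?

36

3×M and 2×N: cost 13 ≤ 14, profit 3·6 + 2·9 = 36.
1×C, 2×M, and 2×N: cost 14 ≤ 14, profit 1·4 + 2·6 + 2·9 = 34.
Best is 36.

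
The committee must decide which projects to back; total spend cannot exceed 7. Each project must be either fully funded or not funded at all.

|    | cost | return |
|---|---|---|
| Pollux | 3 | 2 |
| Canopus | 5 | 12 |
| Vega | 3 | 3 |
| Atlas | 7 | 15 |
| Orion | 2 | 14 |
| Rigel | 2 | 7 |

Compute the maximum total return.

This is a 0-1 knapsack instance.
Allowing fractional choices, the relaxed optimum would be about 28.2, but projects are indivisible.
Canopus + Orion: cost 5 + 2 = 7 ≤ 7, return 12 + 14 = 26.
Vega + Orion + Rigel: cost 3 + 2 + 2 = 7 ≤ 7, return 3 + 14 + 7 = 24.
Pollux + Orion + Rigel: cost 3 + 2 + 2 = 7 ≤ 7, return 2 + 14 + 7 = 23.
Best is Canopus and Orion with total return 26.

26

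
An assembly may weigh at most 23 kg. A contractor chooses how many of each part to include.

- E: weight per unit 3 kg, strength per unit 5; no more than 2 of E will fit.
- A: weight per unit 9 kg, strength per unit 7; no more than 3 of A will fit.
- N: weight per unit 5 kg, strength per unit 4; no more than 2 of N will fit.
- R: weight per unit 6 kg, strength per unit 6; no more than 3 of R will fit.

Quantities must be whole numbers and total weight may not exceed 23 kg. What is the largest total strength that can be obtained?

This is a bounded integer knapsack.
Take 2×E, 1×N, and 2×R: weight 23 ≤ 23, strength 2·5 + 1·4 + 2·6 = 26.
E has the best ratio (5/3) and is taken to its limit of 2; remaining capacity is filled optimally with the others.

26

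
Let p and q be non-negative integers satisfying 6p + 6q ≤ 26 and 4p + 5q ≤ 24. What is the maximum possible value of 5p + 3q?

The continuous relaxation peaks at (4.33, 0) with value 21.67; rounding to a feasible lattice point costs some objective.
(p,q)=(4,0): 6·4+6·0=24≤26, 4·4+5·0=16≤24, objective 20.
(p,q)=(3,1): 6·3+6·1=24≤26, 4·3+5·1=17≤24, objective 18.
(p,q)=(3,0): 6·3+6·0=18≤26, 4·3+5·0=12≤24, objective 15.
No feasible integer point exceeds 20.

20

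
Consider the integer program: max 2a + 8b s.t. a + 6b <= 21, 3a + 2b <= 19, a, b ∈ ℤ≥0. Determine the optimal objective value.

(a,b)=(3,3): 1·3+6·3=21≤21, 3·3+2·3=15≤19, objective 30.
(a,b)=(2,3): 1·2+6·3=20≤21, 3·2+2·3=12≤19, objective 28.
(a,b)=(5,2): 1·5+6·2=17≤21, 3·5+2·2=19≤19, objective 26.
Maximum is 30 at (a,b)=(3,3).

30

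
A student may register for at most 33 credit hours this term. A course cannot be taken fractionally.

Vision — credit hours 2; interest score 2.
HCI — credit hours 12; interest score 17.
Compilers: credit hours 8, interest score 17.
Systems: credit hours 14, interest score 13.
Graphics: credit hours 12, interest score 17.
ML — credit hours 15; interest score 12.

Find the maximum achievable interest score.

Vision + HCI + Compilers: credit hours 2 + 12 + 8 = 22 ≤ 33, interest score 2 + 17 + 17 = 36.
HCI + Compilers + Graphics: credit hours 12 + 8 + 12 = 32 ≤ 33, interest score 17 + 17 + 17 = 51.
Best is HCI, Compilers, and Graphics with total interest score 51.

51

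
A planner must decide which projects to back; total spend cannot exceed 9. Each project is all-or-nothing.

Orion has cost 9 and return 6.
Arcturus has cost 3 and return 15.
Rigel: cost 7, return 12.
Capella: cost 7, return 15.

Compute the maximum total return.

15

Treat it as a binary knapsack problem.
Allowing fractional choices, the relaxed optimum would be about 27.9, but projects are indivisible.
Capella: cost 7 ≤ 9, return 15.
Arcturus: cost 3 ≤ 9, return 15.
Rigel: cost 7 ≤ 9, return 12.
The maximum return is 15; one optimal choice is Arcturus.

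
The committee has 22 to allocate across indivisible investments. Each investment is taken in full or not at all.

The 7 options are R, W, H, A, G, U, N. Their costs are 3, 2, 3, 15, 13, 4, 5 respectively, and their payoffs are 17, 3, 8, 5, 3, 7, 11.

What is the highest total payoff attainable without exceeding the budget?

46

Treat it as a binary knapsack problem.
R + W + H + U + N: cost 3 + 2 + 3 + 4 + 5 = 17 ≤ 22, payoff 17 + 3 + 8 + 7 + 11 = 46.
R + H + U + N: cost 3 + 3 + 4 + 5 = 15 ≤ 22, payoff 17 + 8 + 7 + 11 = 43.
Best is R, W, H, U, and N with total payoff 46.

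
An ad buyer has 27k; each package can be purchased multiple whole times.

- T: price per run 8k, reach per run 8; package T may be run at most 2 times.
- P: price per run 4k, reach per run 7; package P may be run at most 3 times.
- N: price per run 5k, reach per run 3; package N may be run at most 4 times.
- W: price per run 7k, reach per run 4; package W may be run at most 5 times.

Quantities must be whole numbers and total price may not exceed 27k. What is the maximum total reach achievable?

33

This is a bounded integer knapsack.
1×T, 3×P, and 1×N: price 25 ≤ 27, reach 1·8 + 3·7 + 1·3 = 32.
1×T, 3×P, and 1×W: price 27 ≤ 27, reach 1·8 + 3·7 + 1·4 = 33.
Best is 33.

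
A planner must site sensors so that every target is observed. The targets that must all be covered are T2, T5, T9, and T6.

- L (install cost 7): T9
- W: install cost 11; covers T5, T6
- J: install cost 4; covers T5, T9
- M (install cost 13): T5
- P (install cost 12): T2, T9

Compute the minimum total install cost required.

23

The greedy cost-per-new-target heuristic would pick J, W, and P for 27, but a cheaper cover exists.
Choose W and P: together they cover T2, T5, T9, T6 — every target.
Total install cost: 11 + 12 = 23.
No cover costs less than 23.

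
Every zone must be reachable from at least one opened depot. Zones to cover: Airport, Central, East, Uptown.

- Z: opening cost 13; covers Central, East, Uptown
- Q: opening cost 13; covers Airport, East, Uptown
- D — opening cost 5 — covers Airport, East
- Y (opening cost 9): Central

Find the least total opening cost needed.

Choose Z and D: together they cover Airport, Central, East, Uptown — every zone.
Total opening cost: 13 + 5 = 18.

18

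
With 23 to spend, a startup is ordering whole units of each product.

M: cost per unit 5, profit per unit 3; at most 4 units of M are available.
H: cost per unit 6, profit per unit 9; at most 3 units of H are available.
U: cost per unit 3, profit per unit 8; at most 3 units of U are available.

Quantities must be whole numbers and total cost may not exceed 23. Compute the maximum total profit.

2×H and 3×U: cost 21 ≤ 23, profit 2·9 + 3·8 = 42.
1×M, 2×H, and 2×U: cost 23 ≤ 23, profit 1·3 + 2·9 + 2·8 = 37.
Best is 42.

42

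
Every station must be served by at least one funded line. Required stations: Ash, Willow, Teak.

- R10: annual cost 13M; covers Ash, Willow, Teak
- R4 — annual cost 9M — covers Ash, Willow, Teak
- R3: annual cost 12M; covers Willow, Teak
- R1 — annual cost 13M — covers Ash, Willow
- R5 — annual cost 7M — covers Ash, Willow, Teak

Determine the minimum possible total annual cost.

7

R5 alone covers Ash, Willow, Teak — every station.
Total annual cost: 7.
No cover costs less than 7.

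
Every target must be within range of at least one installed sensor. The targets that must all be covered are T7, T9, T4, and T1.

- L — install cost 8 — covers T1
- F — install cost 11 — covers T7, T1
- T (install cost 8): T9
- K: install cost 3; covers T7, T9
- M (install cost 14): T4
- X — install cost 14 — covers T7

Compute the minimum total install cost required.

25

This is a weighted set-cover instance.
Choose L, K, and M: together they cover T7, T9, T4, T1 — every target.
Total install cost: 8 + 3 + 14 = 25.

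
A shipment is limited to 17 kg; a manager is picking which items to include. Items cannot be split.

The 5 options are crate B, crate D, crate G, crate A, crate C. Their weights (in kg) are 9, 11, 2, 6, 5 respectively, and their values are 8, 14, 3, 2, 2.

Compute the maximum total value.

17

Take crate D and crate G: weight 11 + 2 = 13 ≤ 17, value 14 + 3 = 17.
No other feasible combination does better.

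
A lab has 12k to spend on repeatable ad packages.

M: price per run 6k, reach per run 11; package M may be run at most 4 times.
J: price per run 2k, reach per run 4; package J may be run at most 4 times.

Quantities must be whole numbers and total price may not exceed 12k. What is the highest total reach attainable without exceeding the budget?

23

This is a bounded integer knapsack.
2×M: price 12 ≤ 12, reach 2·11 = 22.
1×M and 3×J: price 12 ≤ 12, reach 1·11 + 3·4 = 23.
Best is 23.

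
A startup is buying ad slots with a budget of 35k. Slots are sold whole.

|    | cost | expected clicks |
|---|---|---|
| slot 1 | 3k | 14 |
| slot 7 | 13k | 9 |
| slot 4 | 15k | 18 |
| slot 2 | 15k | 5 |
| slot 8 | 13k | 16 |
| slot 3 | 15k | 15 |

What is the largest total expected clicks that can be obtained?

Allowing fractional choices, the relaxed optimum would be about 52.0, but ad slots are indivisible.
slot 1 + slot 4 + slot 3: cost 3 + 15 + 15 = 33 ≤ 35, expected clicks 14 + 18 + 15 = 47.
slot 1 + slot 4 + slot 8: cost 3 + 15 + 13 = 31 ≤ 35, expected clicks 14 + 18 + 16 = 48.
Best is slot 1, slot 4, and slot 8 with total expected clicks 48.

48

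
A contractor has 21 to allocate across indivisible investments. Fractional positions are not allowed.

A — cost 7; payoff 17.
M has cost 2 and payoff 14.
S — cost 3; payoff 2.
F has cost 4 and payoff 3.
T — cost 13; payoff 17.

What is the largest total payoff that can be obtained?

36

Allowing fractional choices, the relaxed optimum would be about 46.7, but investments are indivisible.
A + M + F: cost 7 + 2 + 4 = 13 ≤ 21, payoff 17 + 14 + 3 = 34.
A + M + S + F: cost 7 + 2 + 3 + 4 = 16 ≤ 21, payoff 17 + 14 + 2 + 3 = 36.
Best is A, M, S, and F with total payoff 36.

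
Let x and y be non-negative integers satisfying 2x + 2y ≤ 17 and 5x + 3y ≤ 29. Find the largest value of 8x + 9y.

The continuous relaxation peaks at (0, 8.5) with value 76.50; rounding to a feasible lattice point costs some objective.
(x,y)=(0,8): 2·0+2·8=16≤17, 5·0+3·8=24≤29, objective 72.
(x,y)=(1,7): 2·1+2·7=16≤17, 5·1+3·7=26≤29, objective 71.
(x,y)=(0,7): 2·0+2·7=14≤17, 5·0+3·7=21≤29, objective 63.
The best lattice point is (0,8), giving 72.

72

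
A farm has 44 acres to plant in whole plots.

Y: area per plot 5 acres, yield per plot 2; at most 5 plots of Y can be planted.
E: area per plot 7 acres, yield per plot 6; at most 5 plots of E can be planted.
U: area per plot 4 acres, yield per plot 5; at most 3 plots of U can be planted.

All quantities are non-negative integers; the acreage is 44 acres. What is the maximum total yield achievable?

40

Take 5×E and 2×U: area 43 ≤ 44, yield 5·6 + 2·5 = 40.
No other integer combination yields more.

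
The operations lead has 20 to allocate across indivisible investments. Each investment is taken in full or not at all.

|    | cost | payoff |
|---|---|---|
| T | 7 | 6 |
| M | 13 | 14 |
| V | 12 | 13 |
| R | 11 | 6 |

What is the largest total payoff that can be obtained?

Allowing fractional choices, the relaxed optimum would be about 21.6, but investments are indivisible.
T + V: cost 7 + 12 = 19 ≤ 20, payoff 6 + 13 = 19.
M: cost 13 ≤ 20, payoff 14.
T + M: cost 7 + 13 = 20 ≤ 20, payoff 6 + 14 = 20.
Best is T and M with total payoff 20.

20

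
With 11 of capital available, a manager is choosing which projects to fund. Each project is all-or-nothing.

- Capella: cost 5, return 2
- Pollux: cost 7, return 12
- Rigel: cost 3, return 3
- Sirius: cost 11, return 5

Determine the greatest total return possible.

15

Allowing fractional choices, the relaxed optimum would be about 15.5, but projects are indivisible.
Pollux + Rigel: cost 7 + 3 = 10 ≤ 11, return 12 + 3 = 15.
Pollux: cost 7 ≤ 11, return 12.
Best is Pollux and Rigel with total return 15.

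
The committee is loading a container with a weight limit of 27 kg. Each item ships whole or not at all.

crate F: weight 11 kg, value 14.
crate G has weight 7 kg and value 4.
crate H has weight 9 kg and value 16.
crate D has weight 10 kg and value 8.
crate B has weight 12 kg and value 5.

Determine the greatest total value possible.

34

Take crate F, crate G, and crate H: weight 11 + 7 + 9 = 27 ≤ 27, value 14 + 4 + 16 = 34.
No other feasible combination does better.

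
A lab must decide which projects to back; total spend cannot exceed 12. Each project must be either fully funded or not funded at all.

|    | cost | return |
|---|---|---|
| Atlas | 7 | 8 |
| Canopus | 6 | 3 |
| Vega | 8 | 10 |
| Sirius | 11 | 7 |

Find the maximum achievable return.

This is a 0-1 knapsack instance.
Vega: cost 8 ≤ 12, return 10.
Atlas: cost 7 ≤ 12, return 8.
Sirius: cost 11 ≤ 12, return 7.
Best is Vega with total return 10.

10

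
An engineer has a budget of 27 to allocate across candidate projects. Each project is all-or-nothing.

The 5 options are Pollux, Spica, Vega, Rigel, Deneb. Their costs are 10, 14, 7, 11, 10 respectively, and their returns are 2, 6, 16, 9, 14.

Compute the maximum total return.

32

Allowing fractional choices, the relaxed optimum would be about 38.2, but projects are indivisible.
Vega + Deneb: cost 7 + 10 = 17 ≤ 27, return 16 + 14 = 30.
Pollux + Vega + Deneb: cost 10 + 7 + 10 = 27 ≤ 27, return 2 + 16 + 14 = 32.
Best is Pollux, Vega, and Deneb with total return 32.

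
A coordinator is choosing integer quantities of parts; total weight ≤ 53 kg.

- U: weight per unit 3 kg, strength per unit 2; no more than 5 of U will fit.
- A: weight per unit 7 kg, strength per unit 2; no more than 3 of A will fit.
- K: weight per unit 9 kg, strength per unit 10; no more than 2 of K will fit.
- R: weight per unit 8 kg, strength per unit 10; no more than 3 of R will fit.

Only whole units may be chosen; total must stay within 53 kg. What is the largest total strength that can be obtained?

R has the best ratio (10/8); taking only R gives at most 3×10 = 30 (stopped by the supply cap of 3).
Mixing does better — 3×U, 2×K, and 3×R: weight 51 ≤ 53, strength 3·2 + 2·10 + 3·10 = 56.

56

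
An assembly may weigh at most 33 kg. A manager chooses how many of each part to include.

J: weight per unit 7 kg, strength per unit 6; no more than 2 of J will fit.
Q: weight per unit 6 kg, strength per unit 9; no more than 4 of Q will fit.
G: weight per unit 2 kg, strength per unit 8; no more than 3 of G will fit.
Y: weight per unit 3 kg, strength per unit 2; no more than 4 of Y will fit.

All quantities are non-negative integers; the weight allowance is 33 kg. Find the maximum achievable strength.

This is a bounded integer knapsack.
G has the best ratio (8/2); taking only G gives at most 3×8 = 24 (stopped by the supply cap of 3).
Mixing does better — 4×Q, 3×G, and 1×Y: weight 33 ≤ 33, strength 4·9 + 3·8 + 1·2 = 62.

62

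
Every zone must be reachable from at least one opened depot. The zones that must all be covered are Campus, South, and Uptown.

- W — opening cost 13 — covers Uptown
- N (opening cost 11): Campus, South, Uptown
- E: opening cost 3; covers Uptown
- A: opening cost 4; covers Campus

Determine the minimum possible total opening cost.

11

This is a weighted set-cover instance.
N alone covers Campus, South, Uptown — every zone.
Total opening cost: 11.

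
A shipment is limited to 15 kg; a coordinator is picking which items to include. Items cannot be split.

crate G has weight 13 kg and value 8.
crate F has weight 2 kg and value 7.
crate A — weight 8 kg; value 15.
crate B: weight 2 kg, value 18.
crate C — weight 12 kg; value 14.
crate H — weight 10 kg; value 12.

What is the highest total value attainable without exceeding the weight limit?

crate A + crate B: weight 8 + 2 = 10 ≤ 15, value 15 + 18 = 33.
crate F + crate B + crate H: weight 2 + 2 + 10 = 14 ≤ 15, value 7 + 18 + 12 = 37.
crate F + crate A + crate B: weight 2 + 8 + 2 = 12 ≤ 15, value 7 + 15 + 18 = 40.
Best is crate F, crate A, and crate B with total value 40.

40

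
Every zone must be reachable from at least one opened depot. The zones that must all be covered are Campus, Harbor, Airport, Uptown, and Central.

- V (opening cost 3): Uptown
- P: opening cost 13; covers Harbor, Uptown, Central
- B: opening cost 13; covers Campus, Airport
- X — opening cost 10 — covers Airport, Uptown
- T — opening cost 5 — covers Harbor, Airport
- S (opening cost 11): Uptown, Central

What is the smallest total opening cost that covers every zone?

26

This is a weighted set-cover instance.
The greedy cost-per-new-zone heuristic would pick T, V, S, and B for 32, but a cheaper cover exists.
Choose P and B: together they cover Campus, Harbor, Airport, Uptown, Central — every zone.
Total opening cost: 13 + 13 = 26.
No cover costs less than 26.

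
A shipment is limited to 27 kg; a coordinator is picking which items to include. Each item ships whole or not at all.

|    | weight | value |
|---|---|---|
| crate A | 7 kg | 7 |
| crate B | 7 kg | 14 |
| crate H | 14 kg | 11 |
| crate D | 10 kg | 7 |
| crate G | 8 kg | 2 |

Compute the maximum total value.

28

Allowing fractional choices, the relaxed optimum would be about 31.2, but items are indivisible.
crate A + crate B + crate G: weight 7 + 7 + 8 = 22 ≤ 27, value 7 + 14 + 2 = 23.
crate B + crate H: weight 7 + 14 = 21 ≤ 27, value 14 + 11 = 25.
crate A + crate B + crate D: weight 7 + 7 + 10 = 24 ≤ 27, value 7 + 14 + 7 = 28.
Best is crate A, crate B, and crate D with total value 28.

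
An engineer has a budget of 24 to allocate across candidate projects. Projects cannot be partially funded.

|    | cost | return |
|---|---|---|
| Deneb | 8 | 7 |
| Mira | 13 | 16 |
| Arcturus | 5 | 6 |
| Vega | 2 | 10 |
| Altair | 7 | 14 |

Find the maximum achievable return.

40

This is a 0-1 knapsack instance.
Take Mira, Vega, and Altair: cost 13 + 2 + 7 = 22 ≤ 24, return 16 + 10 + 14 = 40.
No other feasible combination does better.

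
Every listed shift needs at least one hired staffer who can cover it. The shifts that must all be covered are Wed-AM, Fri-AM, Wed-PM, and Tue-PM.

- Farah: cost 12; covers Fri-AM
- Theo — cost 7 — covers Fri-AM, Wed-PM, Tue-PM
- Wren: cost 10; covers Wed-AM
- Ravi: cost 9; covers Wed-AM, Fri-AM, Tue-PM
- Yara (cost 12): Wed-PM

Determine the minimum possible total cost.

16

This is an integer covering problem.
Choose Theo and Ravi: together they cover Wed-AM, Fri-AM, Wed-PM, Tue-PM — every shift.
Total cost: 7 + 9 = 16.
No cover costs less than 16.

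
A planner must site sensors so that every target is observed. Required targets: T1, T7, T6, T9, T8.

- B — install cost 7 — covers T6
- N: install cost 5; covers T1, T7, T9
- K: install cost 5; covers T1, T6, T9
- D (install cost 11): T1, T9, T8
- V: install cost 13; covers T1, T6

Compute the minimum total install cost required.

21

Choose N, K, and D: together they cover T1, T7, T6, T9, T8 — every target.
Total install cost: 5 + 5 + 11 = 21.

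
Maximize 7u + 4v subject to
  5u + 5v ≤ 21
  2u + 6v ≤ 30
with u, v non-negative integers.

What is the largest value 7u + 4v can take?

28

The continuous relaxation peaks at (4.2, 0) with value 29.40; rounding to a feasible lattice point costs some objective.
(u,v)=(4,0): 5·4+5·0=20≤21, 2·4+6·0=8≤30, objective 28.
(u,v)=(3,1): 5·3+5·1=20≤21, 2·3+6·1=12≤30, objective 25.
(u,v)=(3,0): 5·3+5·0=15≤21, 2·3+6·0=6≤30, objective 21.
No feasible integer point exceeds 28.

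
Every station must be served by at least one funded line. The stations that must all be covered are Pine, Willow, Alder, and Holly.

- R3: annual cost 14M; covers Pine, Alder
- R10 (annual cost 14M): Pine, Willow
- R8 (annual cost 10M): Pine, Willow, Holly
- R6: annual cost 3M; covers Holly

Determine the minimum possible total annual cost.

24

Choose R3 and R8: together they cover Pine, Willow, Alder, Holly — every station.
Total annual cost: 14 + 10 = 24.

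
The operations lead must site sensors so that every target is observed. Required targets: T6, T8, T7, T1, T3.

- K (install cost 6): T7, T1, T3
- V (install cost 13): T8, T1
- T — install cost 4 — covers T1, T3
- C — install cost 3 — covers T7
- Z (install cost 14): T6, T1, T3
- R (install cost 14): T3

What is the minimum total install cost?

This is a weighted set-cover instance.
The greedy cost-per-new-target heuristic would pick K, V, and Z for 33, but a cheaper cover exists.
Choose V, C, and Z: together they cover T6, T8, T7, T1, T3 — every target.
Total install cost: 13 + 3 + 14 = 30.
No cover costs less than 30.

30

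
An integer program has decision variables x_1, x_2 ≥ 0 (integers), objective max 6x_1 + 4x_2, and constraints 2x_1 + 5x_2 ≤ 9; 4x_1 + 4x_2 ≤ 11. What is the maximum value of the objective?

12

The continuous relaxation peaks at (2.75, 0) with value 16.50; rounding to a feasible lattice point costs some objective.
(x_1,x_2)=(2,0): 2·2+5·0=4≤9, 4·2+4·0=8≤11, objective 12.
(x_1,x_2)=(1,1): 2·1+5·1=7≤9, 4·1+4·1=8≤11, objective 10.
No feasible integer point exceeds 12.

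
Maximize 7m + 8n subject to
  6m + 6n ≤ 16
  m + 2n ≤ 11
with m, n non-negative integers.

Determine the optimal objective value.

16

The continuous relaxation peaks at (0, 2.67) with value 21.33; rounding to a feasible lattice point costs some objective.
(m,n)=(0,2): 6·0+6·2=12≤16, 1·0+2·2=4≤11, objective 16.
(m,n)=(1,1): 6·1+6·1=12≤16, 1·1+2·1=3≤11, objective 15.
(m,n)=(0,1): 6·0+6·1=6≤16, 1·0+2·1=2≤11, objective 8.
Maximum is 16 at (m,n)=(0,2).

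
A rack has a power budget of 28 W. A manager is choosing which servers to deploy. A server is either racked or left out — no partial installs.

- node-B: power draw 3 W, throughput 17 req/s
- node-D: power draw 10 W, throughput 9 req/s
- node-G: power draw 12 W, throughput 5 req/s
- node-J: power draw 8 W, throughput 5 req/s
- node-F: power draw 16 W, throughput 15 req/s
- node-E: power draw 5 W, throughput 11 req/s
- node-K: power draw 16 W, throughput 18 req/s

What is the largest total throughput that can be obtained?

Allowing fractional choices, the relaxed optimum would be about 49.8, but servers are indivisible.
node-B + node-E + node-K: power draw 3 + 5 + 16 = 24 ≤ 28, throughput 17 + 11 + 18 = 46.
node-B + node-F + node-E: power draw 3 + 16 + 5 = 24 ≤ 28, throughput 17 + 15 + 11 = 43.
node-B + node-D + node-J + node-E: power draw 3 + 10 + 8 + 5 = 26 ≤ 28, throughput 17 + 9 + 5 + 11 = 42.
Best is node-B, node-E, and node-K with total throughput 46.

46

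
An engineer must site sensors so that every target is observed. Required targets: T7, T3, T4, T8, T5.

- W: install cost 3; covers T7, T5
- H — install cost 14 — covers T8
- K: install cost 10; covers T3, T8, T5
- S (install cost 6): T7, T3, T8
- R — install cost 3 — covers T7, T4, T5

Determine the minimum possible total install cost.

9

This is an integer covering problem.
Choose S and R: together they cover T7, T3, T4, T8, T5 — every target.
Total install cost: 6 + 3 = 9.
No cover costs less than 9.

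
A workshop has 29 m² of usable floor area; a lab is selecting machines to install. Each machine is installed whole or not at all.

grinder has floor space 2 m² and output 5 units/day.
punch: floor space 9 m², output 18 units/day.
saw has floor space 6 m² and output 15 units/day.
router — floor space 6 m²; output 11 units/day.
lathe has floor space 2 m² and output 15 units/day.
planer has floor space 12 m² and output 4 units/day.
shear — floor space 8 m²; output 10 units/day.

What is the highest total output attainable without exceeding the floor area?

grinder + punch + saw + lathe + shear: floor space 2 + 9 + 6 + 2 + 8 = 27 ≤ 29, output 5 + 18 + 15 + 15 + 10 = 63.
grinder + punch + saw + router + lathe: floor space 2 + 9 + 6 + 6 + 2 = 25 ≤ 29, output 5 + 18 + 15 + 11 + 15 = 64.
Best is grinder, punch, saw, router, and lathe with total output 64.

64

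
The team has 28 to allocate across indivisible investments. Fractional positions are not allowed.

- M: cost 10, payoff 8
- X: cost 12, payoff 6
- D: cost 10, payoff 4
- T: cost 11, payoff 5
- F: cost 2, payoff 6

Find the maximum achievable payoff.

20

This is a 0-1 knapsack instance.
Take M, X, and F: cost 10 + 12 + 2 = 24 ≤ 28, payoff 8 + 6 + 6 = 20.
No other feasible combination does better.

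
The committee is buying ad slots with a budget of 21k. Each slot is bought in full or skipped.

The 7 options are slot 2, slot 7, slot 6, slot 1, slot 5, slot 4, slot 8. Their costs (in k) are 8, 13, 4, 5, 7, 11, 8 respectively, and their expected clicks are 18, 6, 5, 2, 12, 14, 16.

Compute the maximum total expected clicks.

Allowing fractional choices, the relaxed optimum would be about 42.6, but ad slots are indivisible.
slot 2 + slot 6 + slot 8: cost 8 + 4 + 8 = 20 ≤ 21, expected clicks 18 + 5 + 16 = 39.
slot 2 + slot 1 + slot 8: cost 8 + 5 + 8 = 21 ≤ 21, expected clicks 18 + 2 + 16 = 36.
Best is slot 2, slot 6, and slot 8 with total expected clicks 39.

39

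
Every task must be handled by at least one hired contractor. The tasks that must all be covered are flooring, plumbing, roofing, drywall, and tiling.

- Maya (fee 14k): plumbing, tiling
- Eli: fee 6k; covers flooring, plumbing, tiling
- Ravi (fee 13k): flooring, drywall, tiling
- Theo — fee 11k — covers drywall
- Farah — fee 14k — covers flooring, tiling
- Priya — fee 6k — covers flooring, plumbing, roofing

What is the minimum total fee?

This is an integer covering problem.
The greedy cost-per-new-task heuristic would pick Eli, Priya, and Theo for 23, but a cheaper cover exists.
Choose Ravi and Priya: together they cover flooring, plumbing, roofing, drywall, tiling — every task.
Total fee: 13 + 6 = 19.
No cover costs less than 19.

19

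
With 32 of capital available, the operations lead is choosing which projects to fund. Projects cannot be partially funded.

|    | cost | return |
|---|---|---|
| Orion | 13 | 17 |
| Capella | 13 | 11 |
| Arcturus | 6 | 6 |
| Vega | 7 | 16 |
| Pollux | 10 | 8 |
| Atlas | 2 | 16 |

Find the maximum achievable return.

Capella + Vega + Pollux + Atlas: cost 13 + 7 + 10 + 2 = 32 ≤ 32, return 11 + 16 + 8 + 16 = 51.
Orion + Vega + Pollux + Atlas: cost 13 + 7 + 10 + 2 = 32 ≤ 32, return 17 + 16 + 8 + 16 = 57.
Orion + Arcturus + Vega + Atlas: cost 13 + 6 + 7 + 2 = 28 ≤ 32, return 17 + 6 + 16 + 16 = 55.
Best is Orion, Vega, Pollux, and Atlas with total return 57.

57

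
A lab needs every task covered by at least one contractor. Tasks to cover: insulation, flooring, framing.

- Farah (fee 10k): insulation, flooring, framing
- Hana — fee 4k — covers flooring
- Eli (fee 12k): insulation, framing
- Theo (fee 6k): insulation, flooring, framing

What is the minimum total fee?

6

Theo alone covers insulation, flooring, framing — every task.
Total fee: 6.
No cover costs less than 6.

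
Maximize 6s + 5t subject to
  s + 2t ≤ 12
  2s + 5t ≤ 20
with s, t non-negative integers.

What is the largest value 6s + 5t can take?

(s,t)=(10,0): 1·10+2·0=10≤12, 2·10+5·0=20≤20, objective 60.
(s,t)=(9,0): 1·9+2·0=9≤12, 2·9+5·0=18≤20, objective 54.
Maximum is 60 at (s,t)=(10,0).

60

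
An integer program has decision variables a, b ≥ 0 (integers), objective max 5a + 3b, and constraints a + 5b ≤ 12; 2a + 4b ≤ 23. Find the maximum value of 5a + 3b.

The continuous relaxation peaks at (11.5, 0) with value 57.50; rounding to a feasible lattice point costs some objective.
(a,b)=(11,0): 1·11+5·0=11≤12, 2·11+4·0=22≤23, objective 55.
(a,b)=(10,0): 1·10+5·0=10≤12, 2·10+4·0=20≤23, objective 50.
Maximum is 55 at (a,b)=(11,0).

55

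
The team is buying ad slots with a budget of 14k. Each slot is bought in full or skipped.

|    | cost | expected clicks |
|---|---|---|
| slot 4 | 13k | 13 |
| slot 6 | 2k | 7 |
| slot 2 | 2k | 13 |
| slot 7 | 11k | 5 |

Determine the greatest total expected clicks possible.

20

slot 2 + slot 7: cost 2 + 11 = 13 ≤ 14, expected clicks 13 + 5 = 18.
slot 2: cost 2 ≤ 14, expected clicks 13.
slot 6 + slot 2: cost 2 + 2 = 4 ≤ 14, expected clicks 7 + 13 = 20.
Best is slot 6 and slot 2 with total expected clicks 20.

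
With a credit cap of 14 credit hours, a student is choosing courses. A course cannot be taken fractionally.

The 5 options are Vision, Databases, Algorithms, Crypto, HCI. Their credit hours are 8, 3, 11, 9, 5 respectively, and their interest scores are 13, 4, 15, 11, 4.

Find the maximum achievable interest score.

19

Allowing fractional choices, the relaxed optimum would be about 21.2, but courses are indivisible.
Vision + Databases: credit hours 8 + 3 = 11 ≤ 14, interest score 13 + 4 = 17.
Databases + Algorithms: credit hours 3 + 11 = 14 ≤ 14, interest score 4 + 15 = 19.
Vision + HCI: credit hours 8 + 5 = 13 ≤ 14, interest score 13 + 4 = 17.
Best is Databases and Algorithms with total interest score 19.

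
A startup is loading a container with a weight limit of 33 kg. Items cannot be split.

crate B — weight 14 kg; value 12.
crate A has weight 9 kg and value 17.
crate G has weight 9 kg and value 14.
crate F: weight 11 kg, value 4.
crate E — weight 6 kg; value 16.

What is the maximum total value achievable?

47

crate B + crate A + crate E: weight 14 + 9 + 6 = 29 ≤ 33, value 12 + 17 + 16 = 45.
crate A + crate G + crate E: weight 9 + 9 + 6 = 24 ≤ 33, value 17 + 14 + 16 = 47.
Best is crate A, crate G, and crate E with total value 47.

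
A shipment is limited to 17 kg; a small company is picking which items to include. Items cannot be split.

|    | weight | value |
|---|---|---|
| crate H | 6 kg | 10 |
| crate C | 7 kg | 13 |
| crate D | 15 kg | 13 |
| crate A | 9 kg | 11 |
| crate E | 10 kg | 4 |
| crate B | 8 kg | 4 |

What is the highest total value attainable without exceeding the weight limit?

This is an integer program with binary decision variables.
Allowing fractional choices, the relaxed optimum would be about 27.9, but items are indivisible.
crate H + crate C: weight 6 + 7 = 13 ≤ 17, value 10 + 13 = 23.
crate C + crate A: weight 7 + 9 = 16 ≤ 17, value 13 + 11 = 24.
Best is crate C and crate A with total value 24.

24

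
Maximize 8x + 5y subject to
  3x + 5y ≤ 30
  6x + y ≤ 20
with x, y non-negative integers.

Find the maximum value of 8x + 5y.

36

Relaxing integrality, the LP optimum is 42.96 at (x,y) = (2.59, 4.44), which is not an integer point.
(x,y)=(2,4): 3·2+5·4=26≤30, 6·2+1·4=16≤20, objective 36.
(x,y)=(1,5): 3·1+5·5=28≤30, 6·1+1·5=11≤20, objective 33.
The best lattice point is (2,4), giving 36.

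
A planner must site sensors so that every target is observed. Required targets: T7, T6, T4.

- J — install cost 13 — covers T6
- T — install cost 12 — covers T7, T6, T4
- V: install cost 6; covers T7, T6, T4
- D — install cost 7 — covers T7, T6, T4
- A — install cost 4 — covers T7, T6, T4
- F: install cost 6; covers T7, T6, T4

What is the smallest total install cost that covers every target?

A alone covers T7, T6, T4 — every target.
Total install cost: 4.
No cover costs less than 4.

4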